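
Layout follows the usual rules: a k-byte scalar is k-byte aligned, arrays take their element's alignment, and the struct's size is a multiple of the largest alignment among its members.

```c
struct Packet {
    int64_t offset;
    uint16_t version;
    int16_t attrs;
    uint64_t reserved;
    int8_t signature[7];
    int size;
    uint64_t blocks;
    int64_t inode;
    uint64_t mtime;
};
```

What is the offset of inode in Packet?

48

@0: offset [8B, align 8] → 8
@8: version [2B, align 2] → 10
@10: attrs [2B, align 2] → 12
+4 pad (align 8)
@16: reserved [8B, align 8] → 24
@24: signature [7B, align 1] → 31
+1 pad (align 4)
@32: size [4B, align 4] → 36
+4 pad (align 8)
@40: blocks [8B, align 8] → 48
@48: inode [8B, align 8] → 56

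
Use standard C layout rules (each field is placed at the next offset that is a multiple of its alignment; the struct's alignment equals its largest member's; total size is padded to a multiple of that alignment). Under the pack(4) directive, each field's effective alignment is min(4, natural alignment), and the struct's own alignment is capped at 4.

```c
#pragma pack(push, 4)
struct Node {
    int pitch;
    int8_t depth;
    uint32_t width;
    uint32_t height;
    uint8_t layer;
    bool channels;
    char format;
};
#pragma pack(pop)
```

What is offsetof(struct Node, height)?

12

pitch at 0 (size 4, align 4) → ends 4
depth at 4 (size 1, align 1) → ends 5
pad 3 to align 4 for width
width at 8 (size 4, align 4) → ends 12
height at 12 (size 4, align 4) → ends 16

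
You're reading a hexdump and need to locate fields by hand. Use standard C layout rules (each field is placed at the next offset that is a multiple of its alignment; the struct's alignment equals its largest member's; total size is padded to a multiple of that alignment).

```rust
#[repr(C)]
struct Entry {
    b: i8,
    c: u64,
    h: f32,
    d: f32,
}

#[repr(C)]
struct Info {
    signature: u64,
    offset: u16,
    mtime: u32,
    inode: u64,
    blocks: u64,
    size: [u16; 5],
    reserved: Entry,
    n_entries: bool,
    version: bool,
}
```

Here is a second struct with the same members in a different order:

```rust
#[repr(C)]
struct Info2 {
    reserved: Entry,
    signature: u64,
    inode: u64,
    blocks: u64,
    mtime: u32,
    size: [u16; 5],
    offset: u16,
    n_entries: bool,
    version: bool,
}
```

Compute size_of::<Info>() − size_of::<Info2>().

8

Entry: @0: b [1B, align 1] → 1; +7 pad (align 8); @8: c [8B, align 8] → 16; @16: h [4B, align 4] → 20; @20: d [4B, align 4] → 24; size 24, align 8
@0: signature [8B, align 8] → 8
@8: offset [2B, align 2] → 10
+2 pad (align 4)
@12: mtime [4B, align 4] → 16
@16: inode [8B, align 8] → 24
@24: blocks [8B, align 8] → 32
@32: size [10B, align 2] → 42
+6 pad (align 8)
@48: reserved [24B, align 8] → 72
@72: n_entries [1B, align 1] → 73
@73: version [1B, align 1] → 74
+6 tail pad (align 8)
size 80, align 8
— Info2 —
@0: reserved [24B, align 8] → 24
@24: signature [8B, align 8] → 32
@32: inode [8B, align 8] → 40
@40: blocks [8B, align 8] → 48
@48: mtime [4B, align 4] → 52
@52: size [10B, align 2] → 62
@62: offset [2B, align 2] → 64
@64: n_entries [1B, align 1] → 65
@65: version [1B, align 1] → 66
+6 tail pad (align 8)
size 72, align 8
80 − 72 = 8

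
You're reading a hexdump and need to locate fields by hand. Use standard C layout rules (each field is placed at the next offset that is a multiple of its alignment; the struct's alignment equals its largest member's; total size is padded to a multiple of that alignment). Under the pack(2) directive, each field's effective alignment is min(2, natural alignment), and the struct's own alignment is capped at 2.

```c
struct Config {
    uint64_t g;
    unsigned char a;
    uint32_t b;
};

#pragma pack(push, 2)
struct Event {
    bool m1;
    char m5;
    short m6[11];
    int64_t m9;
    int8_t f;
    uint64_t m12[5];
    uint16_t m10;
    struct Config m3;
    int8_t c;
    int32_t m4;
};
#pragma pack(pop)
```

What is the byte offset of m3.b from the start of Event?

88

Config: @0: g [8B, align 8] → 8; @8: a [1B, align 1] → 9; +3 pad (align 4); @12: b [4B, align 4] → 16; size 16, align 8
@0: m1 [1B, align 1] → 1
@1: m5 [1B, align 1] → 2
@2: m6 [22B, align 2] → 24
@24: m9 [8B, align 2] → 32
@32: f [1B, align 1] → 33
+1 pad (align 2)
@34: m12 [40B, align 2] → 74
@74: m10 [2B, align 2] → 76
@76: m3 [16B, align 2] → 92
within Config: b at 12
76 + 12 = 88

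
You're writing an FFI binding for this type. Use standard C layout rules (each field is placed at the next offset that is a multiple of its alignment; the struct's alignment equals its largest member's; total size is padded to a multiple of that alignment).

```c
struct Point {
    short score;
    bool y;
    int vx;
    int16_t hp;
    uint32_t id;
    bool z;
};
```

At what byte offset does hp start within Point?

0..2  score  (2B, 2-aligned)
2..3  y  (1B, 1-aligned)
3..4  -- padding (1B)
4..8  vx  (4B, 4-aligned)
8..10  hp  (2B, 2-aligned)

8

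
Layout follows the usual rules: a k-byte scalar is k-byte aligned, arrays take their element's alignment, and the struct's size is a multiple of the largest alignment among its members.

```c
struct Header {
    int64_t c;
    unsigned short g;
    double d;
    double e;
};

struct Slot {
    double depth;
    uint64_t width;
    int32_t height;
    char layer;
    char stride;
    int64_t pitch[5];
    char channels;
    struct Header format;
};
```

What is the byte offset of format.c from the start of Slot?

Header: @0: c [8B, align 8] → 8; @8: g [2B, align 2] → 10; +6 pad (align 8); @16: d [8B, align 8] → 24; @24: e [8B, align 8] → 32; size 32, align 8
@0: depth [8B, align 8] → 8
@8: width [8B, align 8] → 16
@16: height [4B, align 4] → 20
@20: layer [1B, align 1] → 21
@21: stride [1B, align 1] → 22
+2 pad (align 8)
@24: pitch [40B, align 8] → 64
@64: channels [1B, align 1] → 65
+7 pad (align 8)
@72: format [32B, align 8] → 104
within Header: c at 0
72 + 0 = 72

72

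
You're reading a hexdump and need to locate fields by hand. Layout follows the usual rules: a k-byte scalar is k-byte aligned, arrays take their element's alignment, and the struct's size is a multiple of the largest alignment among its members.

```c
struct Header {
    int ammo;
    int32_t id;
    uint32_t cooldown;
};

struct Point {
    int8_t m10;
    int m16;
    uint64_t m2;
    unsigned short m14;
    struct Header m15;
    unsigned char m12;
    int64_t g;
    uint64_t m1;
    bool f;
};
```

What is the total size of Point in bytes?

Header: @0: ammo [4B, align 4] → 4; @4: id [4B, align 4] → 8; @8: cooldown [4B, align 4] → 12; size 12, align 4
@0: m10 [1B, align 1] → 1
+3 pad (align 4)
@4: m16 [4B, align 4] → 8
@8: m2 [8B, align 8] → 16
@16: m14 [2B, align 2] → 18
+2 pad (align 4)
@20: m15 [12B, align 4] → 32
@32: m12 [1B, align 1] → 33
+7 pad (align 8)
@40: g [8B, align 8] → 48
@48: m1 [8B, align 8] → 56
@56: f [1B, align 1] → 57
+7 tail pad (align 8)
size 64, align 8

64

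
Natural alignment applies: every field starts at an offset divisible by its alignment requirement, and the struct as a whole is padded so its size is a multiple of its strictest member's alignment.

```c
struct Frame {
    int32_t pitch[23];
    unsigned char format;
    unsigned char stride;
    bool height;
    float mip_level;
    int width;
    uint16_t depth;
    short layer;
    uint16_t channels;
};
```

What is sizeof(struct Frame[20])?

@0: pitch [92B, align 4] → 92
@92: format [1B, align 1] → 93
@93: stride [1B, align 1] → 94
@94: height [1B, align 1] → 95
+1 pad (align 4)
@96: mip_level [4B, align 4] → 100
@100: width [4B, align 4] → 104
@104: depth [2B, align 2] → 106
@106: layer [2B, align 2] → 108
@108: channels [2B, align 2] → 110
+2 tail pad (align 4)
size 112, align 4
array of 20: 20 × 112 = 2240

2240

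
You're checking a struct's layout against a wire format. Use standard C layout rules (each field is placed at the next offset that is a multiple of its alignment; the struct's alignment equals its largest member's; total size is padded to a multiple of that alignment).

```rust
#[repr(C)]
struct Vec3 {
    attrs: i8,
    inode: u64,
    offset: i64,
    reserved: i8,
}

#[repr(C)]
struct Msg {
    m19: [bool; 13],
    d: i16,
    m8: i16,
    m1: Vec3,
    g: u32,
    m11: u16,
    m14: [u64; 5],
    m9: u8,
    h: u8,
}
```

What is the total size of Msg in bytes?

Vec3: 0..1  attrs  (1B, 1-aligned); 1..8  -- padding (7B); 8..16  inode  (8B, 8-aligned); 16..24  offset  (8B, 8-aligned); 24..25  reserved  (1B, 1-aligned); 25..32  -- tail padding (7B); sizeof = 32, alignof = 8
0..13  m19  (13B, 1-aligned)
13..14  -- padding (1B)
14..16  d  (2B, 2-aligned)
16..18  m8  (2B, 2-aligned)
18..24  -- padding (6B)
24..56  m1  (32B, 8-aligned)
56..60  g  (4B, 4-aligned)
60..62  m11  (2B, 2-aligned)
62..64  -- padding (2B)
64..104  m14  (40B, 8-aligned)
104..105  m9  (1B, 1-aligned)
105..106  h  (1B, 1-aligned)
106..112  -- tail padding (6B)
sizeof = 112, alignof = 8

112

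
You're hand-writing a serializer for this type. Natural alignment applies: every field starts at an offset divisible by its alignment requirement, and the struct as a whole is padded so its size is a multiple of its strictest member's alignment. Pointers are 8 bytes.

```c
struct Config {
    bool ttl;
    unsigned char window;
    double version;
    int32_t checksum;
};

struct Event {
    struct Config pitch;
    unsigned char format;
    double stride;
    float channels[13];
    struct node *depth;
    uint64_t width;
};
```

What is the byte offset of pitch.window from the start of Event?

1

Config: @0: ttl [1B, align 1] → 1; @1: window [1B, align 1] → 2; +6 pad (align 8); @8: version [8B, align 8] → 16; @16: checksum [4B, align 4] → 20; +4 tail pad (align 8); size 24, align 8
@0: pitch [24B, align 8] → 24
within Config: window at 1
0 + 1 = 1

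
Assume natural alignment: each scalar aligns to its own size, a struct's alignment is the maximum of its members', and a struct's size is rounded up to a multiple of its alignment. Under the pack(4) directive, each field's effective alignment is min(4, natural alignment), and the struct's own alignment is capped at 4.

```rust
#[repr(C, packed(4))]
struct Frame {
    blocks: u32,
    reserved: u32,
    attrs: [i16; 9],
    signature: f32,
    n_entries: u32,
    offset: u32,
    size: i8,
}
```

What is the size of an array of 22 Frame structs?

@0: blocks [4B, align 4] → 4
@4: reserved [4B, align 4] → 8
@8: attrs [18B, align 2] → 26
+2 pad (align 4)
@28: signature [4B, align 4] → 32
@32: n_entries [4B, align 4] → 36
@36: offset [4B, align 4] → 40
@40: size [1B, align 1] → 41
+3 tail pad (align 4)
size 44, align 4
array of 22: 22 × 44 = 968

968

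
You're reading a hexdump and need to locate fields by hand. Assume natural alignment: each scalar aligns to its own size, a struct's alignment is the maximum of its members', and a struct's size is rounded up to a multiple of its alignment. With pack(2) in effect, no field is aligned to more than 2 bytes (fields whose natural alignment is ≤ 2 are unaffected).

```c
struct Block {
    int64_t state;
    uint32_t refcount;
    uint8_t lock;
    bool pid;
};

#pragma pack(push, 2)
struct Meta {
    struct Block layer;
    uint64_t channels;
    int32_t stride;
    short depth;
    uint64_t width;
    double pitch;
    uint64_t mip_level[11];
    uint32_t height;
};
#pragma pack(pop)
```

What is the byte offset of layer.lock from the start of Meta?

Block: state at 0 (size 8, align 8) → ends 8; refcount at 8 (size 4, align 4) → ends 12; lock at 12 (size 1, align 1) → ends 13; pid at 13 (size 1, align 1) → ends 14; tail pad 2 to reach multiple of 8; total 16 bytes, alignment 8
layer at 0 (size 16, align 2) → ends 16
within Block: lock at 12
0 + 12 = 12

12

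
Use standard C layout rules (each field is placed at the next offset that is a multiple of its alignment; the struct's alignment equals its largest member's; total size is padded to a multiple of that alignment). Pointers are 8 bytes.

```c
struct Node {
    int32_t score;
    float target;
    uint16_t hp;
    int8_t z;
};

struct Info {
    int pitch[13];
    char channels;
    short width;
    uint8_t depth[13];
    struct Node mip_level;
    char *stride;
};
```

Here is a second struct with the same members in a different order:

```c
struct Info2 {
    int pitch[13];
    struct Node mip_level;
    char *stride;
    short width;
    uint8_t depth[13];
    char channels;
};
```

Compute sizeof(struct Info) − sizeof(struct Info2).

Node: 0..4  score  (4B, 4-aligned); 4..8  target  (4B, 4-aligned); 8..10  hp  (2B, 2-aligned); 10..11  z  (1B, 1-aligned); 11..12  -- tail padding (1B); sizeof = 12, alignof = 4
0..52  pitch  (52B, 4-aligned)
52..53  channels  (1B, 1-aligned)
53..54  -- padding (1B)
54..56  width  (2B, 2-aligned)
56..69  depth  (13B, 1-aligned)
69..72  -- padding (3B)
72..84  mip_level  (12B, 4-aligned)
84..88  -- padding (4B)
88..96  stride  (8B, 8-aligned)
sizeof = 96, alignof = 8
— Info2 —
0..52  pitch  (52B, 4-aligned)
52..64  mip_level  (12B, 4-aligned)
64..72  stride  (8B, 8-aligned)
72..74  width  (2B, 2-aligned)
74..87  depth  (13B, 1-aligned)
87..88  channels  (1B, 1-aligned)
sizeof = 88, alignof = 8
96 − 88 = 8

8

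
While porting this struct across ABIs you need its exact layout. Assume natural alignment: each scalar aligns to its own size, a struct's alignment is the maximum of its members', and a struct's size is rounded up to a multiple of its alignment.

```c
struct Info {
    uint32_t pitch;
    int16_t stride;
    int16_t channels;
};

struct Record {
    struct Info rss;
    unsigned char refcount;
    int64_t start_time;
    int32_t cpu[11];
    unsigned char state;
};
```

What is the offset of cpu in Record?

Info: @0: pitch [4B, align 4] → 4; @4: stride [2B, align 2] → 6; @6: channels [2B, align 2] → 8; size 8, align 4
@0: rss [8B, align 4] → 8
@8: refcount [1B, align 1] → 9
+7 pad (align 8)
@16: start_time [8B, align 8] → 24
@24: cpu [44B, align 4] → 68

24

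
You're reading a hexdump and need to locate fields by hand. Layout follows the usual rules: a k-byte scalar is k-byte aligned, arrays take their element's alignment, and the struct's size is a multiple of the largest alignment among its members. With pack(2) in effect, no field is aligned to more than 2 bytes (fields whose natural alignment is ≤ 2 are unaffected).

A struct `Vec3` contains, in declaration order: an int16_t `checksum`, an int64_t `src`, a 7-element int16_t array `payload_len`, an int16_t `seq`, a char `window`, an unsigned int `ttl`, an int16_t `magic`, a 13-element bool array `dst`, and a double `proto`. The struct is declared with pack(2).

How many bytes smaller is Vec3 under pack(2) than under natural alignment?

natural layout:
  0..2  checksum  (2B, 2-aligned)
  2..8  -- padding (6B)
  8..16  src  (8B, 8-aligned)
  16..30  payload_len  (14B, 2-aligned)
  30..32  seq  (2B, 2-aligned)
  32..33  window  (1B, 1-aligned)
  33..36  -- padding (3B)
  36..40  ttl  (4B, 4-aligned)
  40..42  magic  (2B, 2-aligned)
  42..55  dst  (13B, 1-aligned)
  55..56  -- padding (1B)
  56..64  proto  (8B, 8-aligned)
  sizeof = 64, alignof = 8
packed(2) layout:
  0..2  checksum  (2B, 2-aligned)
  2..10  src  (8B, 2-aligned)
  10..24  payload_len  (14B, 2-aligned)
  24..26  seq  (2B, 2-aligned)
  26..27  window  (1B, 1-aligned)
  27..28  -- padding (1B)
  28..32  ttl  (4B, 2-aligned)
  32..34  magic  (2B, 2-aligned)
  34..47  dst  (13B, 1-aligned)
  47..48  -- padding (1B)
  48..56  proto  (8B, 2-aligned)
  sizeof = 56, alignof = 2
64 − 56 = 8

8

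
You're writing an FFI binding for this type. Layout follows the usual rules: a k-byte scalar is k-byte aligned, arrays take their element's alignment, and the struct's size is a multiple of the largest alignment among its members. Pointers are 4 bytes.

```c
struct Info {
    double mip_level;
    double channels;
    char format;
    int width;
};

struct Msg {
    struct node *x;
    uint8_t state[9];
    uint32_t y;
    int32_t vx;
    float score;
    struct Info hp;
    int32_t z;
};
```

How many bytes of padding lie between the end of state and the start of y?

3

Info: mip_level at 0 (size 8, align 8) → ends 8; channels at 8 (size 8, align 8) → ends 16; format at 16 (size 1, align 1) → ends 17; pad 3 to align 4 for width; width at 20 (size 4, align 4) → ends 24; total 24 bytes, alignment 8
x at 0 (size 4, align 4) → ends 4
state at 4 (size 9, align 1) → ends 13
pad 3 to align 4 for y
y at 16 (size 4, align 4) → ends 20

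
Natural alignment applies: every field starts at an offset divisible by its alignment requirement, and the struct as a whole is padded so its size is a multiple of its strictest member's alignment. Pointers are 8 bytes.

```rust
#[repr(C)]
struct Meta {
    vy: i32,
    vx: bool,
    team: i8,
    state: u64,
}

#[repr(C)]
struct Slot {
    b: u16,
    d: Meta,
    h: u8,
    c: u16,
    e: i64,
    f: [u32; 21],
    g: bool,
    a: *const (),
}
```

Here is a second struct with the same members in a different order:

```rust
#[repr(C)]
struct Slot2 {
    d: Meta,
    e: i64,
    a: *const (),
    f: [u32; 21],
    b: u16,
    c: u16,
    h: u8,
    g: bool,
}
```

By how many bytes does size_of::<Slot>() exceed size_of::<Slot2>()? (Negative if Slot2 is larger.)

Meta: vy at 0 (size 4, align 4) → ends 4; vx at 4 (size 1, align 1) → ends 5; team at 5 (size 1, align 1) → ends 6; pad 2 to align 8 for state; state at 8 (size 8, align 8) → ends 16; total 16 bytes, alignment 8
b at 0 (size 2, align 2) → ends 2
pad 6 to align 8 for d
d at 8 (size 16, align 8) → ends 24
h at 24 (size 1, align 1) → ends 25
pad 1 to align 2 for c
c at 26 (size 2, align 2) → ends 28
pad 4 to align 8 for e
e at 32 (size 8, align 8) → ends 40
f at 40 (size 84, align 4) → ends 124
g at 124 (size 1, align 1) → ends 125
pad 3 to align 8 for a
a at 128 (size 8, align 8) → ends 136
total 136 bytes, alignment 8
— Slot2 —
d at 0 (size 16, align 8) → ends 16
e at 16 (size 8, align 8) → ends 24
a at 24 (size 8, align 8) → ends 32
f at 32 (size 84, align 4) → ends 116
b at 116 (size 2, align 2) → ends 118
c at 118 (size 2, align 2) → ends 120
h at 120 (size 1, align 1) → ends 121
g at 121 (size 1, align 1) → ends 122
tail pad 6 to reach multiple of 8
total 128 bytes, alignment 8
136 − 128 = 8

8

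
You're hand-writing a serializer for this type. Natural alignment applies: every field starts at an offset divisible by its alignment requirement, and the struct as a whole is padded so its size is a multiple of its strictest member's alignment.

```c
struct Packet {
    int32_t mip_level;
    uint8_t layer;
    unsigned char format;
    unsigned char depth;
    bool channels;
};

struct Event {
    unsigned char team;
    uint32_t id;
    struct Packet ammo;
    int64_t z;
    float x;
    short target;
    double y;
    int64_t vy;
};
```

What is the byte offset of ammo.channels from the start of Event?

15

Packet: @0: mip_level [4B, align 4] → 4; @4: layer [1B, align 1] → 5; @5: format [1B, align 1] → 6; @6: depth [1B, align 1] → 7; @7: channels [1B, align 1] → 8; size 8, align 4
@0: team [1B, align 1] → 1
+3 pad (align 4)
@4: id [4B, align 4] → 8
@8: ammo [8B, align 4] → 16
within Packet: channels at 7
8 + 7 = 15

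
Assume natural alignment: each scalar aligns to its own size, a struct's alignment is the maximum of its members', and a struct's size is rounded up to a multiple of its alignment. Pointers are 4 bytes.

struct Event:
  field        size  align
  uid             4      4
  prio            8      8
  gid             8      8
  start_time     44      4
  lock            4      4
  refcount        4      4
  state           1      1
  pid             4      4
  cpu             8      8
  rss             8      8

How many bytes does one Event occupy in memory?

uid at 0 (size 4, align 4) → ends 4
pad 4 to align 8 for prio
prio at 8 (size 8, align 8) → ends 16
gid at 16 (size 8, align 8) → ends 24
start_time at 24 (size 44, align 4) → ends 68
lock at 68 (size 4, align 4) → ends 72
refcount at 72 (size 4, align 4) → ends 76
state at 76 (size 1, align 1) → ends 77
pad 3 to align 4 for pid
pid at 80 (size 4, align 4) → ends 84
pad 4 to align 8 for cpu
cpu at 88 (size 8, align 8) → ends 96
rss at 96 (size 8, align 8) → ends 104
total 104 bytes, alignment 8

104 bytes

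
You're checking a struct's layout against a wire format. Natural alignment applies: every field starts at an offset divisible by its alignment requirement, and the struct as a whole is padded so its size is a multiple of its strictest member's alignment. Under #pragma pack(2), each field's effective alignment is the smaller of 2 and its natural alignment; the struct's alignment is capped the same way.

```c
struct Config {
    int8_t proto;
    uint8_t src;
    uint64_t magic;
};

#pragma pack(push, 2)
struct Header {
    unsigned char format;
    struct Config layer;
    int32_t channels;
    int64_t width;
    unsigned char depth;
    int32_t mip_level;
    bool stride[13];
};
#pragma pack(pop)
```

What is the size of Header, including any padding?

Config: proto at 0 (size 1, align 1) → ends 1; src at 1 (size 1, align 1) → ends 2; pad 6 to align 8 for magic; magic at 8 (size 8, align 8) → ends 16; total 16 bytes, alignment 8
format at 0 (size 1, align 1) → ends 1
pad 1 to align 2 for layer
layer at 2 (size 16, align 2) → ends 18
channels at 18 (size 4, align 2) → ends 22
width at 22 (size 8, align 2) → ends 30
depth at 30 (size 1, align 1) → ends 31
pad 1 to align 2 for mip_level
mip_level at 32 (size 4, align 2) → ends 36
stride at 36 (size 13, align 1) → ends 49
tail pad 1 to reach multiple of 2
total 50 bytes, alignment 2

50 bytes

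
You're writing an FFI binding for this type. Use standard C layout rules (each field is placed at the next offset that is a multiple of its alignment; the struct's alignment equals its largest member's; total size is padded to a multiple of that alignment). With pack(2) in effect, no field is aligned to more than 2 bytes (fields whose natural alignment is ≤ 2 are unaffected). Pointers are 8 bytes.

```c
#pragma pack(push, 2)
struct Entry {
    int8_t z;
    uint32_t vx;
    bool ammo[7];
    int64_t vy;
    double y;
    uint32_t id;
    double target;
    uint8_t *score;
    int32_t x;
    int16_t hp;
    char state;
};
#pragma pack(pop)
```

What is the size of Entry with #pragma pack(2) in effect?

58

@0: z [1B, align 1] → 1
+1 pad (align 2)
@2: vx [4B, align 2] → 6
@6: ammo [7B, align 1] → 13
+1 pad (align 2)
@14: vy [8B, align 2] → 22
@22: y [8B, align 2] → 30
@30: id [4B, align 2] → 34
@34: target [8B, align 2] → 42
@42: score [8B, align 2] → 50
@50: x [4B, align 2] → 54
@54: hp [2B, align 2] → 56
@56: state [1B, align 1] → 57
+1 tail pad (align 2)
size 58, align 2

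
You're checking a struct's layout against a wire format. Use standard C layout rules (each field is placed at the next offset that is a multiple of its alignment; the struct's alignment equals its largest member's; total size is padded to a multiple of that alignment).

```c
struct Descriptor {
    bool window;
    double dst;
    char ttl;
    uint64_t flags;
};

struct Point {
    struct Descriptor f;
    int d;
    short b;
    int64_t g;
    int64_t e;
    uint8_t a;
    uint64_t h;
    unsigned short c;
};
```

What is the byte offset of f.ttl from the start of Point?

Descriptor: 0..1  window  (1B, 1-aligned); 1..8  -- padding (7B); 8..16  dst  (8B, 8-aligned); 16..17  ttl  (1B, 1-aligned); 17..24  -- padding (7B); 24..32  flags  (8B, 8-aligned); sizeof = 32, alignof = 8
0..32  f  (32B, 8-aligned)
within Descriptor: ttl at 16
0 + 16 = 16

16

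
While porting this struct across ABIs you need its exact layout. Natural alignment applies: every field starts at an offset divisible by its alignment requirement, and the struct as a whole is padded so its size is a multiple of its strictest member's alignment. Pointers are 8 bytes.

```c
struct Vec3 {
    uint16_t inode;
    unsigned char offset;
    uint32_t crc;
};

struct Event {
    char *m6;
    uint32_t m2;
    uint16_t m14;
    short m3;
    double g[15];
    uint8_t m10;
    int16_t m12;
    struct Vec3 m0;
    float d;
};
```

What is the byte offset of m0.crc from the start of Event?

144

Vec3: 0..2  inode  (2B, 2-aligned); 2..3  offset  (1B, 1-aligned); 3..4  -- padding (1B); 4..8  crc  (4B, 4-aligned); sizeof = 8, alignof = 4
0..8  m6  (8B, 8-aligned)
8..12  m2  (4B, 4-aligned)
12..14  m14  (2B, 2-aligned)
14..16  m3  (2B, 2-aligned)
16..136  g  (120B, 8-aligned)
136..137  m10  (1B, 1-aligned)
137..138  -- padding (1B)
138..140  m12  (2B, 2-aligned)
140..148  m0  (8B, 4-aligned)
within Vec3: crc at 4
140 + 4 = 144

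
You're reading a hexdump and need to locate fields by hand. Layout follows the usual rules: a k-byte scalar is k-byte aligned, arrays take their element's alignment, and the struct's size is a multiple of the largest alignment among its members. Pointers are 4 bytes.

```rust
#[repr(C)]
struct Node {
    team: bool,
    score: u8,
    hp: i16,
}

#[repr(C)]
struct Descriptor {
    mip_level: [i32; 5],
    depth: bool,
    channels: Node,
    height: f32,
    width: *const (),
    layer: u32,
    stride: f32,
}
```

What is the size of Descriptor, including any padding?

44 bytes

Node: @0: team [1B, align 1] → 1; @1: score [1B, align 1] → 2; @2: hp [2B, align 2] → 4; size 4, align 2
@0: mip_level [20B, align 4] → 20
@20: depth [1B, align 1] → 21
+1 pad (align 2)
@22: channels [4B, align 2] → 26
+2 pad (align 4)
@28: height [4B, align 4] → 32
@32: width [4B, align 4] → 36
@36: layer [4B, align 4] → 40
@40: stride [4B, align 4] → 44
size 44, align 4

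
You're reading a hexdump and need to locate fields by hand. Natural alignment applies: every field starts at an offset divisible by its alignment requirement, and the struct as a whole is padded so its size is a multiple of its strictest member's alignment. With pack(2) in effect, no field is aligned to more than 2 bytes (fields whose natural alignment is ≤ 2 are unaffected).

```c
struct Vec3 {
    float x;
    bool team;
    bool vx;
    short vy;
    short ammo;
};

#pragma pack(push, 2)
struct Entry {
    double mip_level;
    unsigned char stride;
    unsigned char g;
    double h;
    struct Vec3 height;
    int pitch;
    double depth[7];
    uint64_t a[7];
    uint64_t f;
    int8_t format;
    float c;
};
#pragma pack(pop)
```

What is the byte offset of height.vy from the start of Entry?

Vec3: 0..4  x  (4B, 4-aligned); 4..5  team  (1B, 1-aligned); 5..6  vx  (1B, 1-aligned); 6..8  vy  (2B, 2-aligned); 8..10  ammo  (2B, 2-aligned); 10..12  -- tail padding (2B); sizeof = 12, alignof = 4
0..8  mip_level  (8B, 2-aligned)
8..9  stride  (1B, 1-aligned)
9..10  g  (1B, 1-aligned)
10..18  h  (8B, 2-aligned)
18..30  height  (12B, 2-aligned)
within Vec3: vy at 6
18 + 6 = 24

24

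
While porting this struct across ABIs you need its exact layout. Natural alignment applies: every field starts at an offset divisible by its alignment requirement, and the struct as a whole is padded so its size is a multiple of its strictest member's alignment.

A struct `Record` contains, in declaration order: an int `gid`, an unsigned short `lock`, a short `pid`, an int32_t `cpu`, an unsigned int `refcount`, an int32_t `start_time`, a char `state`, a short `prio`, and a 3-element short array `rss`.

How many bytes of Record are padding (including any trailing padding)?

3

@0: gid [4B, align 4] → 4
@4: lock [2B, align 2] → 6
@6: pid [2B, align 2] → 8
@8: cpu [4B, align 4] → 12
@12: refcount [4B, align 4] → 16
@16: start_time [4B, align 4] → 20
@20: state [1B, align 1] → 21
+1 pad (align 2)
@22: prio [2B, align 2] → 24
@24: rss [6B, align 2] → 30
+2 tail pad (align 4)
size 32, align 4
data bytes 29, size 32 → padding 3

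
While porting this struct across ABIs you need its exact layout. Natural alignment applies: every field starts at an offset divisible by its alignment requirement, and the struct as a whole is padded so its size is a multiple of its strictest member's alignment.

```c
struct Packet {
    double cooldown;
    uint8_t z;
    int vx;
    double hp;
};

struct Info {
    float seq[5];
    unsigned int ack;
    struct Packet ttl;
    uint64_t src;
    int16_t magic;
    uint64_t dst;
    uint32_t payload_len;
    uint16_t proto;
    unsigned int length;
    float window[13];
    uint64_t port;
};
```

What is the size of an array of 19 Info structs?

Packet: @0: cooldown [8B, align 8] → 8; @8: z [1B, align 1] → 9; +3 pad (align 4); @12: vx [4B, align 4] → 16; @16: hp [8B, align 8] → 24; size 24, align 8
@0: seq [20B, align 4] → 20
@20: ack [4B, align 4] → 24
@24: ttl [24B, align 8] → 48
@48: src [8B, align 8] → 56
@56: magic [2B, align 2] → 58
+6 pad (align 8)
@64: dst [8B, align 8] → 72
@72: payload_len [4B, align 4] → 76
@76: proto [2B, align 2] → 78
+2 pad (align 4)
@80: length [4B, align 4] → 84
@84: window [52B, align 4] → 136
@136: port [8B, align 8] → 144
size 144, align 8
array of 19: 19 × 144 = 2736

2736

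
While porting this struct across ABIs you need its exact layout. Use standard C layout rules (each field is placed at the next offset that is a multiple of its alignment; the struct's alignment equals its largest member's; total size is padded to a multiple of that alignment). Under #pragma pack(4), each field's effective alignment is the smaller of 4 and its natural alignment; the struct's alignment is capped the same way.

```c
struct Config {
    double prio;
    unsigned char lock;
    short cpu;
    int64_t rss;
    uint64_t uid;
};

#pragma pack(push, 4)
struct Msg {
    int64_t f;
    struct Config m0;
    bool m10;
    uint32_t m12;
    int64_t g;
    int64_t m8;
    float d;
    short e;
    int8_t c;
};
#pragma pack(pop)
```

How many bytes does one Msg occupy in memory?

72

Config: 0..8  prio  (8B, 8-aligned); 8..9  lock  (1B, 1-aligned); 9..10  -- padding (1B); 10..12  cpu  (2B, 2-aligned); 12..16  -- padding (4B); 16..24  rss  (8B, 8-aligned); 24..32  uid  (8B, 8-aligned); sizeof = 32, alignof = 8
0..8  f  (8B, 4-aligned)
8..40  m0  (32B, 4-aligned)
40..41  m10  (1B, 1-aligned)
41..44  -- padding (3B)
44..48  m12  (4B, 4-aligned)
48..56  g  (8B, 4-aligned)
56..64  m8  (8B, 4-aligned)
64..68  d  (4B, 4-aligned)
68..70  e  (2B, 2-aligned)
70..71  c  (1B, 1-aligned)
71..72  -- tail padding (1B)
sizeof = 72, alignof = 4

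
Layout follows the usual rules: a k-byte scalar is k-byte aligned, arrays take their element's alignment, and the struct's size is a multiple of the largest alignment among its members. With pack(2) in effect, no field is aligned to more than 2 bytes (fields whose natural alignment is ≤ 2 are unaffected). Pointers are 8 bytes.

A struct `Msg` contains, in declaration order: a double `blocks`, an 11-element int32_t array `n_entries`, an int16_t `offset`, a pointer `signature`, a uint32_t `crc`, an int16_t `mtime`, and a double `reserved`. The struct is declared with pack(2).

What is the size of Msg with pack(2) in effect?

blocks at 0 (size 8, align 2) → ends 8
n_entries at 8 (size 44, align 2) → ends 52
offset at 52 (size 2, align 2) → ends 54
signature at 54 (size 8, align 2) → ends 62
crc at 62 (size 4, align 2) → ends 66
mtime at 66 (size 2, align 2) → ends 68
reserved at 68 (size 8, align 2) → ends 76
total 76 bytes, alignment 2

76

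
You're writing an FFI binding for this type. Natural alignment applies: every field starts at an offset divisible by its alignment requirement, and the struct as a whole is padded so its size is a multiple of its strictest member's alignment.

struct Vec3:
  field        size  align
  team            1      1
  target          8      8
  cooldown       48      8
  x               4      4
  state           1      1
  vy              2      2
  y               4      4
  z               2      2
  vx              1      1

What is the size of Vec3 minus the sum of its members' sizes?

@0: team [1B, align 1] → 1
+7 pad (align 8)
@8: target [8B, align 8] → 16
@16: cooldown [48B, align 8] → 64
@64: x [4B, align 4] → 68
@68: state [1B, align 1] → 69
+1 pad (align 2)
@70: vy [2B, align 2] → 72
@72: y [4B, align 4] → 76
@76: z [2B, align 2] → 78
@78: vx [1B, align 1] → 79
+1 tail pad (align 8)
size 80, align 8
data bytes 71, size 80 → padding 9

9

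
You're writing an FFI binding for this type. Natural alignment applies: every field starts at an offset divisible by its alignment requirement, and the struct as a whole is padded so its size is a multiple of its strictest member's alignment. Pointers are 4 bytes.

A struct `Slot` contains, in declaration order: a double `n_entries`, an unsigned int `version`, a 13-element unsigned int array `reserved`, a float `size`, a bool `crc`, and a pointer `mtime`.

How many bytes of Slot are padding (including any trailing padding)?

7

n_entries at 0 (size 8, align 8) → ends 8
version at 8 (size 4, align 4) → ends 12
reserved at 12 (size 52, align 4) → ends 64
size at 64 (size 4, align 4) → ends 68
crc at 68 (size 1, align 1) → ends 69
pad 3 to align 4 for mtime
mtime at 72 (size 4, align 4) → ends 76
tail pad 4 to reach multiple of 8
total 80 bytes, alignment 8
data bytes 73, size 80 → padding 7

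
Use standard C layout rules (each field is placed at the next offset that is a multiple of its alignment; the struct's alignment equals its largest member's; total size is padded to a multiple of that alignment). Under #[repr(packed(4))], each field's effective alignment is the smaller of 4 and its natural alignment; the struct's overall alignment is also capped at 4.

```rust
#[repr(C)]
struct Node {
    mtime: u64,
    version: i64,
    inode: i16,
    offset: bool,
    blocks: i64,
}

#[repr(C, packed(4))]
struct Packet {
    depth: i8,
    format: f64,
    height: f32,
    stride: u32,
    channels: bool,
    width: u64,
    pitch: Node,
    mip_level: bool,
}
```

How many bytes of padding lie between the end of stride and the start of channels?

Node: @0: mtime [8B, align 8] → 8; @8: version [8B, align 8] → 16; @16: inode [2B, align 2] → 18; @18: offset [1B, align 1] → 19; +5 pad (align 8); @24: blocks [8B, align 8] → 32; size 32, align 8
@0: depth [1B, align 1] → 1
+3 pad (align 4)
@4: format [8B, align 4] → 12
@12: height [4B, align 4] → 16
@16: stride [4B, align 4] → 20
@20: channels [1B, align 1] → 21

0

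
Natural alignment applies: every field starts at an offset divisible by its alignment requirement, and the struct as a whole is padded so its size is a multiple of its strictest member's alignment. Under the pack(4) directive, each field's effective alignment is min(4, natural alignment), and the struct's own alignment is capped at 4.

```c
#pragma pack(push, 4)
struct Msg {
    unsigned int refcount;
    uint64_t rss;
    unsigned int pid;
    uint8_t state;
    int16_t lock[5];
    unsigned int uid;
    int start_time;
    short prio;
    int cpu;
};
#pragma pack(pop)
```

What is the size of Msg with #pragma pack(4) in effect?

44

@0: refcount [4B, align 4] → 4
@4: rss [8B, align 4] → 12
@12: pid [4B, align 4] → 16
@16: state [1B, align 1] → 17
+1 pad (align 2)
@18: lock [10B, align 2] → 28
@28: uid [4B, align 4] → 32
@32: start_time [4B, align 4] → 36
@36: prio [2B, align 2] → 38
+2 pad (align 4)
@40: cpu [4B, align 4] → 44
size 44, align 4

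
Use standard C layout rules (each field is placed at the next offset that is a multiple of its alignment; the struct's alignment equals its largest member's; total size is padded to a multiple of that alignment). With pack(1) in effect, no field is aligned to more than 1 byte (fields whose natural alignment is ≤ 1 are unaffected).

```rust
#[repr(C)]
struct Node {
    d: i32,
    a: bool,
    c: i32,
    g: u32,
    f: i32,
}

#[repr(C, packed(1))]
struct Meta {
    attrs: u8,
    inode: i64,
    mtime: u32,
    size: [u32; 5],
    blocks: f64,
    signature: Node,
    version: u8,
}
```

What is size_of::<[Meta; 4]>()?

Node: @0: d [4B, align 4] → 4; @4: a [1B, align 1] → 5; +3 pad (align 4); @8: c [4B, align 4] → 12; @12: g [4B, align 4] → 16; @16: f [4B, align 4] → 20; size 20, align 4
@0: attrs [1B, align 1] → 1
@1: inode [8B, align 1] → 9
@9: mtime [4B, align 1] → 13
@13: size [20B, align 1] → 33
@33: blocks [8B, align 1] → 41
@41: signature [20B, align 1] → 61
@61: version [1B, align 1] → 62
size 62, align 1
array of 4: 4 × 62 = 248

248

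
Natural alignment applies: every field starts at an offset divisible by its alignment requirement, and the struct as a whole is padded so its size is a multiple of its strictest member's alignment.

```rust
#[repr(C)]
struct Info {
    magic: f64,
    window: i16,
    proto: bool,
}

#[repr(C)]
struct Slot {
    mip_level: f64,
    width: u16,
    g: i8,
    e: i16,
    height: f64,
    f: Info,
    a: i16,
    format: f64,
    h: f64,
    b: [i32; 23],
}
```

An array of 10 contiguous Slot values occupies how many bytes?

1600

Info: @0: magic [8B, align 8] → 8; @8: window [2B, align 2] → 10; @10: proto [1B, align 1] → 11; +5 tail pad (align 8); size 16, align 8
@0: mip_level [8B, align 8] → 8
@8: width [2B, align 2] → 10
@10: g [1B, align 1] → 11
+1 pad (align 2)
@12: e [2B, align 2] → 14
+2 pad (align 8)
@16: height [8B, align 8] → 24
@24: f [16B, align 8] → 40
@40: a [2B, align 2] → 42
+6 pad (align 8)
@48: format [8B, align 8] → 56
@56: h [8B, align 8] → 64
@64: b [92B, align 4] → 156
+4 tail pad (align 8)
size 160, align 8
array of 10: 10 × 160 = 1600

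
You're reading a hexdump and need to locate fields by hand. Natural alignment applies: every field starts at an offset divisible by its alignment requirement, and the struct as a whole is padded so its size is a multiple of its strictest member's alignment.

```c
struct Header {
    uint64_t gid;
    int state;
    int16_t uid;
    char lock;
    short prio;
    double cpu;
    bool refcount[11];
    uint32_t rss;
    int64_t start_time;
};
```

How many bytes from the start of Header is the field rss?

44

gid at 0 (size 8, align 8) → ends 8
state at 8 (size 4, align 4) → ends 12
uid at 12 (size 2, align 2) → ends 14
lock at 14 (size 1, align 1) → ends 15
pad 1 to align 2 for prio
prio at 16 (size 2, align 2) → ends 18
pad 6 to align 8 for cpu
cpu at 24 (size 8, align 8) → ends 32
refcount at 32 (size 11, align 1) → ends 43
pad 1 to align 4 for rss
rss at 44 (size 4, align 4) → ends 48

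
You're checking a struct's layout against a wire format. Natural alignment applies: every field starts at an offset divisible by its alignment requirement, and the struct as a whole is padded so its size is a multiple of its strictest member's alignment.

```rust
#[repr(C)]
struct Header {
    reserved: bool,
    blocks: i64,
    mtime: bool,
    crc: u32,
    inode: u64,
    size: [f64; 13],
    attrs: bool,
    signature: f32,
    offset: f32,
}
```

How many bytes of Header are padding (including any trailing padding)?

17

0..1  reserved  (1B, 1-aligned)
1..8  -- padding (7B)
8..16  blocks  (8B, 8-aligned)
16..17  mtime  (1B, 1-aligned)
17..20  -- padding (3B)
20..24  crc  (4B, 4-aligned)
24..32  inode  (8B, 8-aligned)
32..136  size  (104B, 8-aligned)
136..137  attrs  (1B, 1-aligned)
137..140  -- padding (3B)
140..144  signature  (4B, 4-aligned)
144..148  offset  (4B, 4-aligned)
148..152  -- tail padding (4B)
sizeof = 152, alignof = 8
data bytes 135, size 152 → padding 17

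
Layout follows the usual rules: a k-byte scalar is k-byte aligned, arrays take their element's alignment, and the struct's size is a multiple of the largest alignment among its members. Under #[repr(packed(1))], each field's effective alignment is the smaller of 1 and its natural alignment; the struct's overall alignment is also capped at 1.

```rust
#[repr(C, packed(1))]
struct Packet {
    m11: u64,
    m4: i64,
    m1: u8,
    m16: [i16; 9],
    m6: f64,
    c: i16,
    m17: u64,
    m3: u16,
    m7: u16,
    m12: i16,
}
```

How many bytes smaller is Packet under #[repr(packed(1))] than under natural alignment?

13

natural layout:
  m11 at 0 (size 8, align 8) → ends 8
  m4 at 8 (size 8, align 8) → ends 16
  m1 at 16 (size 1, align 1) → ends 17
  pad 1 to align 2 for m16
  m16 at 18 (size 18, align 2) → ends 36
  pad 4 to align 8 for m6
  m6 at 40 (size 8, align 8) → ends 48
  c at 48 (size 2, align 2) → ends 50
  pad 6 to align 8 for m17
  m17 at 56 (size 8, align 8) → ends 64
  m3 at 64 (size 2, align 2) → ends 66
  m7 at 66 (size 2, align 2) → ends 68
  m12 at 68 (size 2, align 2) → ends 70
  tail pad 2 to reach multiple of 8
  total 72 bytes, alignment 8
packed(1) layout:
  m11 at 0 (size 8, align 1) → ends 8
  m4 at 8 (size 8, align 1) → ends 16
  m1 at 16 (size 1, align 1) → ends 17
  m16 at 17 (size 18, align 1) → ends 35
  m6 at 35 (size 8, align 1) → ends 43
  c at 43 (size 2, align 1) → ends 45
  m17 at 45 (size 8, align 1) → ends 53
  m3 at 53 (size 2, align 1) → ends 55
  m7 at 55 (size 2, align 1) → ends 57
  m12 at 57 (size 2, align 1) → ends 59
  total 59 bytes, alignment 1
72 − 59 = 13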